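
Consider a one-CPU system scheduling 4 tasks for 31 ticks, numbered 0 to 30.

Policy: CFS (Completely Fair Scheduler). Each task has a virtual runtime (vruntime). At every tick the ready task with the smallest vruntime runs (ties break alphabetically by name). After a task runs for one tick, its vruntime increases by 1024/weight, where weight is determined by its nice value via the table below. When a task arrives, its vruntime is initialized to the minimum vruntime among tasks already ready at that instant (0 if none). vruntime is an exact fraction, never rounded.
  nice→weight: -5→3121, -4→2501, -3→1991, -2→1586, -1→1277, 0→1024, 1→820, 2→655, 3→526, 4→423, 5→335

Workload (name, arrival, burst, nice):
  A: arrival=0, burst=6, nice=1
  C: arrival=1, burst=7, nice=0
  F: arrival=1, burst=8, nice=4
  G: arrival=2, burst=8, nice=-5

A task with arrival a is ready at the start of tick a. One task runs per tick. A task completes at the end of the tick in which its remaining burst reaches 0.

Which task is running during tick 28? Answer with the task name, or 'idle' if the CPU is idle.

t=0: vr[A=0] → run A
t=1: vr[A=256/205 C=256/205 F=256/205] → run A
t=2: vr[A=512/205 C=256/205 F=256/205 G=256/205] → run C
t=3: vr[A=512/205 C=461/205 F=256/205 G=256/205] → run F
t=4: vr[A=512/205 C=461/205 F=318208/86715 G=256/205] → run G
t=5: vr[A=512/205 C=461/205 F=318208/86715 G=1008896/639805] → run G
t=6: vr[A=512/205 C=461/205 F=318208/86715 G=1218816/639805] → run G
t=7: vr[A=512/205 C=461/205 F=318208/86715 G=1428736/639805] → run G
t=8: vr[A=512/205 C=461/205 F=318208/86715 G=1638656/639805] → run C
t=9: vr[A=512/205 C=666/205 F=318208/86715 G=1638656/639805] → run A
t=10: vr[A=768/205 C=666/205 F=318208/86715 G=1638656/639805] → run G
t=11: vr[A=768/205 C=666/205 F=318208/86715 G=1848576/639805] → run G
t=12: vr[A=768/205 C=666/205 F=318208/86715 G=2058496/639805] → run G
t=13: vr[A=768/205 C=666/205 F=318208/86715 G=2268416/639805] → run C
t=14: vr[A=768/205 C=871/205 F=318208/86715 G=2268416/639805] → run G
t=15: vr[A=768/205 C=871/205 F=318208/86715] → run F
t=16: vr[A=768/205 C=871/205 F=528128/86715] → run A
t=17: vr[A=1024/205 C=871/205 F=528128/86715] → run C
t=18: vr[A=1024/205 C=1076/205 F=528128/86715] → run A
t=19: vr[A=256/41 C=1076/205 F=528128/86715] → run C
t=20: vr[A=256/41 C=1281/205 F=528128/86715] → run F
t=21: vr[A=256/41 C=1281/205 F=246016/28905] → run A
t=22: vr[C=1281/205 F=246016/28905] → run C
t=23: vr[C=1486/205 F=246016/28905] → run C
t=24: vr[F=246016/28905] → run F
t=25: vr[F=947968/86715] → run F
t=26: vr[F=1157888/86715] → run F
t=27: vr[F=455936/28905] → run F
t=28: vr[F=1577728/86715] → run F
t=29: (idle)
t=30: (idle)

running at tick 28 = F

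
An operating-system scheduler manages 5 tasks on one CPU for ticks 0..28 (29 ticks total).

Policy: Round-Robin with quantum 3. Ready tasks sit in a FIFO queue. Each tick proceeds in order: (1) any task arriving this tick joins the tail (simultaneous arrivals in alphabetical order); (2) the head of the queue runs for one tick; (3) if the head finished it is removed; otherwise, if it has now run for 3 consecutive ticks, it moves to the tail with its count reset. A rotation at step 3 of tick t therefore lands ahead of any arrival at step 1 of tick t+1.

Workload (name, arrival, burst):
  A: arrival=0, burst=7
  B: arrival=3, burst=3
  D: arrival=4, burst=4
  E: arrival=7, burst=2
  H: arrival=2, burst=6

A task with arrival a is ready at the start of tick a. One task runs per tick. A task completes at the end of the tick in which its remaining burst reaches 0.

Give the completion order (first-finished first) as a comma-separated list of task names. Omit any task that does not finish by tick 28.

completion order = B, H, E, A, D

t=0: queue=[A] q_used=0 → run A
t=1: queue=[A] q_used=1 → run A
t=2: queue=[A,H] q_used=2 → run A
t=3: queue=[H,A,B] q_used=0 → run H
t=4: queue=[H,A,B,D] q_used=1 → run H
t=5: queue=[H,A,B,D] q_used=2 → run H
t=6: queue=[A,B,D,H] q_used=0 → run A
t=7: queue=[A,B,D,H,E] q_used=1 → run A
t=8: queue=[A,B,D,H,E] q_used=2 → run A
t=9: queue=[B,D,H,E,A] q_used=0 → run B
t=10: queue=[B,D,H,E,A] q_used=1 → run B
t=11: queue=[B,D,H,E,A] q_used=2 → run B
t=12: queue=[D,H,E,A] q_used=0 → run D
t=13: queue=[D,H,E,A] q_used=1 → run D
t=14: queue=[D,H,E,A] q_used=2 → run D
t=15: queue=[H,E,A,D] q_used=0 → run H
t=16: queue=[H,E,A,D] q_used=1 → run H
t=17: queue=[H,E,A,D] q_used=2 → run H
t=18: queue=[E,A,D] q_used=0 → run E
t=19: queue=[E,A,D] q_used=1 → run E
t=20: queue=[A,D] q_used=0 → run A
t=21: queue=[D] q_used=0 → run D
t=22: (idle)
t=23: (idle)
t=24: (idle)
t=25: (idle)
t=26: (idle)
t=27: (idle)
t=28: (idle)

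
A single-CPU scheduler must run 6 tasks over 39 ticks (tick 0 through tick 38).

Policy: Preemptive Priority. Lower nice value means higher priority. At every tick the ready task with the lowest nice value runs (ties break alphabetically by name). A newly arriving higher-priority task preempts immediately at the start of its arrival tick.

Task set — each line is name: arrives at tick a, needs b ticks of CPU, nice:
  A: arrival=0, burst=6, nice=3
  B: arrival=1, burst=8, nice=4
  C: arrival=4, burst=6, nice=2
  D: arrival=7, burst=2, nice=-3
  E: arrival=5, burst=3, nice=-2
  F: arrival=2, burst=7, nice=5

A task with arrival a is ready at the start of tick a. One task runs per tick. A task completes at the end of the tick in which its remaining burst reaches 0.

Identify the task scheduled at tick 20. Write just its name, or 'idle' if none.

t=0: ready={A} → run A
t=1: ready={A,B} → run A
t=2: ready={A,B,F} → run A
t=3: ready={A,B,F} → run A
t=4: ready={A,B,C,F} → run C
t=5: ready={A,B,C,E,F} → run E
t=6: ready={A,B,C,E,F} → run E
t=7: ready={A,B,C,D,E,F} → run D
t=8: ready={A,B,C,D,E,F} → run D
t=9: ready={A,B,C,E,F} → run E
t=10: ready={A,B,C,F} → run C
t=11: ready={A,B,C,F} → run C
t=12: ready={A,B,C,F} → run C
t=13: ready={A,B,C,F} → run C
t=14: ready={A,B,C,F} → run C
t=15: ready={A,B,F} → run A
t=16: ready={A,B,F} → run A
t=17: ready={B,F} → run B
t=18: ready={B,F} → run B
t=19: ready={B,F} → run B
t=20: ready={B,F} → run B
t=21: ready={B,F} → run B
t=22: ready={B,F} → run B
t=23: ready={B,F} → run B
t=24: ready={B,F} → run B
t=25: ready={F} → run F
t=26: ready={F} → run F
t=27: ready={F} → run F
t=28: ready={F} → run F
t=29: ready={F} → run F
t=30: ready={F} → run F
t=31: ready={F} → run F
t=32: (idle)
t=33: (idle)
t=34: (idle)
t=35: (idle)
t=36: (idle)
t=37: (idle)
t=38: (idle)

running at tick 20 = B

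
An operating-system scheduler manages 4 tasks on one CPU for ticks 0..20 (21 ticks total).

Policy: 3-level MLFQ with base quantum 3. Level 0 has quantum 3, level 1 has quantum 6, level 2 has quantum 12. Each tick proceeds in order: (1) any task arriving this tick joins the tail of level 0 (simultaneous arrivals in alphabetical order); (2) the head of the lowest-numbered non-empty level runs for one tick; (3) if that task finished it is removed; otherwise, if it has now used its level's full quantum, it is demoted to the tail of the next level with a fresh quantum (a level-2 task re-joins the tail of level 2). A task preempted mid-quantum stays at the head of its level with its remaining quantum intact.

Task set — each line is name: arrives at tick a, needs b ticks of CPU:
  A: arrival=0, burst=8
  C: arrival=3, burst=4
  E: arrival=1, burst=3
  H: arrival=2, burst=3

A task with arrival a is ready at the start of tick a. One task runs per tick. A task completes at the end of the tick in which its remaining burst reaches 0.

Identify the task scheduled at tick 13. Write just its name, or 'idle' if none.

running at tick 13 = A

t=0: L0/L1/L2 = A/-/- → run A
t=1: L0/L1/L2 = AE/-/- → run A
t=2: L0/L1/L2 = AEH/-/- → run A
t=3: L0/L1/L2 = EHC/A/- → run E
t=4: L0/L1/L2 = EHC/A/- → run E
t=5: L0/L1/L2 = EHC/A/- → run E
t=6: L0/L1/L2 = HC/A/- → run H
t=7: L0/L1/L2 = HC/A/- → run H
t=8: L0/L1/L2 = HC/A/- → run H
t=9: L0/L1/L2 = C/A/- → run C
t=10: L0/L1/L2 = C/A/- → run C
t=11: L0/L1/L2 = C/A/- → run C
t=12: L0/L1/L2 = -/AC/- → run A
t=13: L0/L1/L2 = -/AC/- → run A
t=14: L0/L1/L2 = -/AC/- → run A
t=15: L0/L1/L2 = -/AC/- → run A
t=16: L0/L1/L2 = -/AC/- → run A
t=17: L0/L1/L2 = -/C/- → run C
t=18: (idle)
t=19: (idle)
t=20: (idle)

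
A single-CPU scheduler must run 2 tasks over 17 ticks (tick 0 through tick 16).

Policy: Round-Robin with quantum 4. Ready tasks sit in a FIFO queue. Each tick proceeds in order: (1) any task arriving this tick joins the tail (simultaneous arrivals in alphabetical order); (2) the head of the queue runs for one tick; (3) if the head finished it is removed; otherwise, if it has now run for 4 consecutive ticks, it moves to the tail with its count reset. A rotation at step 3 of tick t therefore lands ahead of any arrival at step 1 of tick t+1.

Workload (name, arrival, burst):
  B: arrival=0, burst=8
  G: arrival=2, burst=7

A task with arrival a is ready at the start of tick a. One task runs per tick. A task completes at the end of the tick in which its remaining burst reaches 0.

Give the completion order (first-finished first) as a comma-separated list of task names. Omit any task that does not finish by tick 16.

completion order = B, G

t=0: queue=[B] q_used=0 → run B
t=1: queue=[B] q_used=1 → run B
t=2: queue=[B,G] q_used=2 → run B
t=3: queue=[B,G] q_used=3 → run B
t=4: queue=[G,B] q_used=0 → run G
t=5: queue=[G,B] q_used=1 → run G
t=6: queue=[G,B] q_used=2 → run G
t=7: queue=[G,B] q_used=3 → run G
t=8: queue=[B,G] q_used=0 → run B
t=9: queue=[B,G] q_used=1 → run B
t=10: queue=[B,G] q_used=2 → run B
t=11: queue=[B,G] q_used=3 → run B
t=12: queue=[G] q_used=0 → run G
t=13: queue=[G] q_used=1 → run G
t=14: queue=[G] q_used=2 → run G
t=15: (idle)
t=16: (idle)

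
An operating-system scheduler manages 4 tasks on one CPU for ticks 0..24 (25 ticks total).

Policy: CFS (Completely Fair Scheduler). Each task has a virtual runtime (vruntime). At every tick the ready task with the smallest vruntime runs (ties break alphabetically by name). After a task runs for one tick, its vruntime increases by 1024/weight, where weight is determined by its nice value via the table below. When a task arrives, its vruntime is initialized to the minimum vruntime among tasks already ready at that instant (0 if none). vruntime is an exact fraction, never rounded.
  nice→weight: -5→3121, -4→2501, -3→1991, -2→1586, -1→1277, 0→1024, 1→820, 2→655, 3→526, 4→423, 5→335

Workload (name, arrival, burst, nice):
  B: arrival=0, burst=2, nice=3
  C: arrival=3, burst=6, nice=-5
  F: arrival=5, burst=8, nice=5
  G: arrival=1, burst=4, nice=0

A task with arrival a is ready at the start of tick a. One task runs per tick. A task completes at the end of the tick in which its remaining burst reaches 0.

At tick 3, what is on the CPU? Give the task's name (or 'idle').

t=0: vr[B=0] → run B
t=1: vr[B=512/263 G=512/263] → run B
t=2: vr[G=512/263] → run G
t=3: vr[C=775/263 G=775/263] → run C
t=4: vr[C=2688087/820823 G=775/263] → run G
t=5: vr[C=2688087/820823 F=2688087/820823 G=1038/263] → run C
t=6: vr[C=2957399/820823 F=2688087/820823 G=1038/263] → run F
t=7: vr[C=2957399/820823 F=1741031897/274975705 G=1038/263] → run C
t=8: vr[C=3226711/820823 F=1741031897/274975705 G=1038/263] → run C
t=9: vr[C=3496023/820823 F=1741031897/274975705 G=1038/263] → run G
t=10: vr[C=3496023/820823 F=1741031897/274975705 G=1301/263] → run C
t=11: vr[C=3765335/820823 F=1741031897/274975705 G=1301/263] → run C
t=12: vr[F=1741031897/274975705 G=1301/263] → run G
t=13: vr[F=1741031897/274975705] → run F
t=14: vr[F=2581554649/274975705] → run F
t=15: vr[F=3422077401/274975705] → run F
t=16: vr[F=4262600153/274975705] → run F
t=17: vr[F=1020624581/54995141] → run F
t=18: vr[F=5943645657/274975705] → run F
t=19: vr[F=6784168409/274975705] → run F
t=20: (idle)
t=21: (idle)
t=22: (idle)
t=23: (idle)
t=24: (idle)

running at tick 3 = C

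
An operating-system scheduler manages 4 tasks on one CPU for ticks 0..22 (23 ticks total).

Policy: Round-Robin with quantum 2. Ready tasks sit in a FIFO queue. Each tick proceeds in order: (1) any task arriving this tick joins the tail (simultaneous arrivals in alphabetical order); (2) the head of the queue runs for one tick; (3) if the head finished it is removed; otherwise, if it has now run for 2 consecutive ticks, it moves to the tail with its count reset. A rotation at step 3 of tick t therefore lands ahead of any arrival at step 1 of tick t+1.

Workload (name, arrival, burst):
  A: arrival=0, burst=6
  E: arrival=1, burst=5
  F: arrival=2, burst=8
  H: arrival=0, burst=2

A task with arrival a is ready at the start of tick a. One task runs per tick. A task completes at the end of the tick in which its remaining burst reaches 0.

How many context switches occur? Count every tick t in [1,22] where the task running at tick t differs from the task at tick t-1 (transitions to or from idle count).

context switches = 10

t=0: queue=[A,H] q_used=0 → run A
t=1: queue=[A,H,E] q_used=1 → run A
t=2: queue=[H,E,A,F] q_used=0 → run H
t=3: queue=[H,E,A,F] q_used=1 → run H
t=4: queue=[E,A,F] q_used=0 → run E
t=5: queue=[E,A,F] q_used=1 → run E
t=6: queue=[A,F,E] q_used=0 → run A
t=7: queue=[A,F,E] q_used=1 → run A
t=8: queue=[F,E,A] q_used=0 → run F
t=9: queue=[F,E,A] q_used=1 → run F
t=10: queue=[E,A,F] q_used=0 → run E
t=11: queue=[E,A,F] q_used=1 → run E
t=12: queue=[A,F,E] q_used=0 → run A
t=13: queue=[A,F,E] q_used=1 → run A
t=14: queue=[F,E] q_used=0 → run F
t=15: queue=[F,E] q_used=1 → run F
t=16: queue=[E,F] q_used=0 → run E
t=17: queue=[F] q_used=0 → run F
t=18: queue=[F] q_used=1 → run F
t=19: queue=[F] q_used=0 → run F
t=20: queue=[F] q_used=1 → run F
t=21: (idle)
t=22: (idle)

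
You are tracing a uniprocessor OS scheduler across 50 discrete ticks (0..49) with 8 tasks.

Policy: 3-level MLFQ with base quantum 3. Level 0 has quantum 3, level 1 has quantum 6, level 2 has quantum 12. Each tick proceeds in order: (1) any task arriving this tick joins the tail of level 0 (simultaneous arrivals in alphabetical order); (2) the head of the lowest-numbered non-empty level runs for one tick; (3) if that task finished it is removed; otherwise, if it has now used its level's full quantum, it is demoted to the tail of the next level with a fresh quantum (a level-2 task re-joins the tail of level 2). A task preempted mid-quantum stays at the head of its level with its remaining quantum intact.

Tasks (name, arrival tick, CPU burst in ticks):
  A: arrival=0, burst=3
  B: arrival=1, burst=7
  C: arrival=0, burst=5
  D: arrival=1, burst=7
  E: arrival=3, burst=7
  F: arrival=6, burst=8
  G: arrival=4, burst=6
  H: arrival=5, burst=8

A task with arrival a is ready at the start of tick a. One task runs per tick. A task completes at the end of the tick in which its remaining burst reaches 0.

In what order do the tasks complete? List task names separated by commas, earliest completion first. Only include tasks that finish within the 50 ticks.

t=0: L0/L1/L2 = AC/-/- → run A
t=1: L0/L1/L2 = ACBD/-/- → run A
t=2: L0/L1/L2 = ACBD/-/- → run A
t=3: L0/L1/L2 = CBDE/-/- → run C
t=4: L0/L1/L2 = CBDEG/-/- → run C
t=5: L0/L1/L2 = CBDEGH/-/- → run C
t=6: L0/L1/L2 = BDEGHF/C/- → run B
t=7: L0/L1/L2 = BDEGHF/C/- → run B
t=8: L0/L1/L2 = BDEGHF/C/- → run B
t=9: L0/L1/L2 = DEGHF/CB/- → run D
t=10: L0/L1/L2 = DEGHF/CB/- → run D
t=11: L0/L1/L2 = DEGHF/CB/- → run D
t=12: L0/L1/L2 = EGHF/CBD/- → run E
t=13: L0/L1/L2 = EGHF/CBD/- → run E
t=14: L0/L1/L2 = EGHF/CBD/- → run E
t=15: L0/L1/L2 = GHF/CBDE/- → run G
t=16: L0/L1/L2 = GHF/CBDE/- → run G
t=17: L0/L1/L2 = GHF/CBDE/- → run G
t=18: L0/L1/L2 = HF/CBDEG/- → run H
t=19: L0/L1/L2 = HF/CBDEG/- → run H
t=20: L0/L1/L2 = HF/CBDEG/- → run H
t=21: L0/L1/L2 = F/CBDEGH/- → run F
t=22: L0/L1/L2 = F/CBDEGH/- → run F
t=23: L0/L1/L2 = F/CBDEGH/- → run F
t=24: L0/L1/L2 = -/CBDEGHF/- → run C
t=25: L0/L1/L2 = -/CBDEGHF/- → run C
t=26: L0/L1/L2 = -/BDEGHF/- → run B
t=27: L0/L1/L2 = -/BDEGHF/- → run B
t=28: L0/L1/L2 = -/BDEGHF/- → run B
t=29: L0/L1/L2 = -/BDEGHF/- → run B
t=30: L0/L1/L2 = -/DEGHF/- → run D
t=31: L0/L1/L2 = -/DEGHF/- → run D
t=32: L0/L1/L2 = -/DEGHF/- → run D
t=33: L0/L1/L2 = -/DEGHF/- → run D
t=34: L0/L1/L2 = -/EGHF/- → run E
t=35: L0/L1/L2 = -/EGHF/- → run E
t=36: L0/L1/L2 = -/EGHF/- → run E
t=37: L0/L1/L2 = -/EGHF/- → run E
t=38: L0/L1/L2 = -/GHF/- → run G
t=39: L0/L1/L2 = -/GHF/- → run G
t=40: L0/L1/L2 = -/GHF/- → run G
t=41: L0/L1/L2 = -/HF/- → run H
t=42: L0/L1/L2 = -/HF/- → run H
t=43: L0/L1/L2 = -/HF/- → run H
t=44: L0/L1/L2 = -/HF/- → run H
t=45: L0/L1/L2 = -/HF/- → run H
t=46: L0/L1/L2 = -/F/- → run F
t=47: L0/L1/L2 = -/F/- → run F
t=48: L0/L1/L2 = -/F/- → run F
t=49: L0/L1/L2 = -/F/- → run F

completion order = A, C, B, D, E, G, H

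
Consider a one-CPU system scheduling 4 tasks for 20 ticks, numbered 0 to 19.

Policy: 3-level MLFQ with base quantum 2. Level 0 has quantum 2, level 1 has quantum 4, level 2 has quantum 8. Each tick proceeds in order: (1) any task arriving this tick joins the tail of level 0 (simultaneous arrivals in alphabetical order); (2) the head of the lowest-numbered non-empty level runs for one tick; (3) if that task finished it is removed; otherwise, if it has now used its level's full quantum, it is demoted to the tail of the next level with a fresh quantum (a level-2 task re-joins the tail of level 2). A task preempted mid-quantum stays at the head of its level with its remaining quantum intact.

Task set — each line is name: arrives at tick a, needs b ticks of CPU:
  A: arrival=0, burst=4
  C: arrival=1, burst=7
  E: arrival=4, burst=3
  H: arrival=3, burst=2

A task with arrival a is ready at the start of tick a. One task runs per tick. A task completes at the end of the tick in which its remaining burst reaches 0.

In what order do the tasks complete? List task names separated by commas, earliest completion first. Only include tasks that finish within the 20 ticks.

completion order = H, A, E, C

t=0: L0/L1/L2 = A/-/- → run A
t=1: L0/L1/L2 = AC/-/- → run A
t=2: L0/L1/L2 = C/A/- → run C
t=3: L0/L1/L2 = CH/A/- → run C
t=4: L0/L1/L2 = HE/AC/- → run H
t=5: L0/L1/L2 = HE/AC/- → run H
t=6: L0/L1/L2 = E/AC/- → run E
t=7: L0/L1/L2 = E/AC/- → run E
t=8: L0/L1/L2 = -/ACE/- → run A
t=9: L0/L1/L2 = -/ACE/- → run A
t=10: L0/L1/L2 = -/CE/- → run C
t=11: L0/L1/L2 = -/CE/- → run C
t=12: L0/L1/L2 = -/CE/- → run C
t=13: L0/L1/L2 = -/CE/- → run C
t=14: L0/L1/L2 = -/E/C → run E
t=15: L0/L1/L2 = -/-/C → run C
t=16: (idle)
t=17: (idle)
t=18: (idle)
t=19: (idle)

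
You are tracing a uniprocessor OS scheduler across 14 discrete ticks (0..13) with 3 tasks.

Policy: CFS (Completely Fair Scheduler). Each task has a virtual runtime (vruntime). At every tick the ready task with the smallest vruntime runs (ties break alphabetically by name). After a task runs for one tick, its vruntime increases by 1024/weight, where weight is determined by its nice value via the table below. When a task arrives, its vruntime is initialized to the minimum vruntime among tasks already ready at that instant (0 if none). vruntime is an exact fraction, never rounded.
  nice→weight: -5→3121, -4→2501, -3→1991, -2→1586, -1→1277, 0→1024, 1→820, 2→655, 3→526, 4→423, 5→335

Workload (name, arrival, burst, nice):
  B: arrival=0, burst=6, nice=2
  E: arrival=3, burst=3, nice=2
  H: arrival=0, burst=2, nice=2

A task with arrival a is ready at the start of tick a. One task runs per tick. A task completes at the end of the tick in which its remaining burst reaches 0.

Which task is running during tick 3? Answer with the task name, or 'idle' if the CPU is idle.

running at tick 3 = E

t=0: vr[B=0 H=0] → run B
t=1: vr[B=1024/655 H=0] → run H
t=2: vr[B=1024/655 H=1024/655] → run B
t=3: vr[B=2048/655 E=1024/655 H=1024/655] → run E
t=4: vr[B=2048/655 E=2048/655 H=1024/655] → run H
t=5: vr[B=2048/655 E=2048/655] → run B
t=6: vr[B=3072/655 E=2048/655] → run E
t=7: vr[B=3072/655 E=3072/655] → run B
t=8: vr[B=4096/655 E=3072/655] → run E
t=9: vr[B=4096/655] → run B
t=10: vr[B=1024/131] → run B
t=11: (idle)
t=12: (idle)
t=13: (idle)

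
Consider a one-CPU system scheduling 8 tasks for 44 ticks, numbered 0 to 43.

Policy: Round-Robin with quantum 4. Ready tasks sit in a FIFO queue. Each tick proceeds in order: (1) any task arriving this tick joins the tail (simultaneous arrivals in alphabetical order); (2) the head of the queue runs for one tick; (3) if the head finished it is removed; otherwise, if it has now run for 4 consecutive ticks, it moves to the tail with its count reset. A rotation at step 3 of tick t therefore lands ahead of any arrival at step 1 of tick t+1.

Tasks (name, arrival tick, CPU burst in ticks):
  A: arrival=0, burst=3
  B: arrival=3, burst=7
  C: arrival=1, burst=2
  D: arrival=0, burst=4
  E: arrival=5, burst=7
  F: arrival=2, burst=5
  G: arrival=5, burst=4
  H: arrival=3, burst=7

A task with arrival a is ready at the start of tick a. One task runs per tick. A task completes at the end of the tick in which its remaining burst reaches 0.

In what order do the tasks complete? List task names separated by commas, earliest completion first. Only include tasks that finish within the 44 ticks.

completion order = A, D, C, G, F, B, H, E

t=0: queue=[A,D] q_used=0 → run A
t=1: queue=[A,D,C] q_used=1 → run A
t=2: queue=[A,D,C,F] q_used=2 → run A
t=3: queue=[D,C,F,B,H] q_used=0 → run D
t=4: queue=[D,C,F,B,H] q_used=1 → run D
t=5: queue=[D,C,F,B,H,E,G] q_used=2 → run D
t=6: queue=[D,C,F,B,H,E,G] q_used=3 → run D
t=7: queue=[C,F,B,H,E,G] q_used=0 → run C
t=8: queue=[C,F,B,H,E,G] q_used=1 → run C
t=9: queue=[F,B,H,E,G] q_used=0 → run F
t=10: queue=[F,B,H,E,G] q_used=1 → run F
t=11: queue=[F,B,H,E,G] q_used=2 → run F
t=12: queue=[F,B,H,E,G] q_used=3 → run F
t=13: queue=[B,H,E,G,F] q_used=0 → run B
t=14: queue=[B,H,E,G,F] q_used=1 → run B
t=15: queue=[B,H,E,G,F] q_used=2 → run B
t=16: queue=[B,H,E,G,F] q_used=3 → run B
t=17: queue=[H,E,G,F,B] q_used=0 → run H
t=18: queue=[H,E,G,F,B] q_used=1 → run H
t=19: queue=[H,E,G,F,B] q_used=2 → run H
t=20: queue=[H,E,G,F,B] q_used=3 → run H
t=21: queue=[E,G,F,B,H] q_used=0 → run E
t=22: queue=[E,G,F,B,H] q_used=1 → run E
t=23: queue=[E,G,F,B,H] q_used=2 → run E
t=24: queue=[E,G,F,B,H] q_used=3 → run E
t=25: queue=[G,F,B,H,E] q_used=0 → run G
t=26: queue=[G,F,B,H,E] q_used=1 → run G
t=27: queue=[G,F,B,H,E] q_used=2 → run G
t=28: queue=[G,F,B,H,E] q_used=3 → run G
t=29: queue=[F,B,H,E] q_used=0 → run F
t=30: queue=[B,H,E] q_used=0 → run B
t=31: queue=[B,H,E] q_used=1 → run B
t=32: queue=[B,H,E] q_used=2 → run B
t=33: queue=[H,E] q_used=0 → run H
t=34: queue=[H,E] q_used=1 → run H
t=35: queue=[H,E] q_used=2 → run H
t=36: queue=[E] q_used=0 → run E
t=37: queue=[E] q_used=1 → run E
t=38: queue=[E] q_used=2 → run E
t=39: (idle)
t=40: (idle)
t=41: (idle)
t=42: (idle)
t=43: (idle)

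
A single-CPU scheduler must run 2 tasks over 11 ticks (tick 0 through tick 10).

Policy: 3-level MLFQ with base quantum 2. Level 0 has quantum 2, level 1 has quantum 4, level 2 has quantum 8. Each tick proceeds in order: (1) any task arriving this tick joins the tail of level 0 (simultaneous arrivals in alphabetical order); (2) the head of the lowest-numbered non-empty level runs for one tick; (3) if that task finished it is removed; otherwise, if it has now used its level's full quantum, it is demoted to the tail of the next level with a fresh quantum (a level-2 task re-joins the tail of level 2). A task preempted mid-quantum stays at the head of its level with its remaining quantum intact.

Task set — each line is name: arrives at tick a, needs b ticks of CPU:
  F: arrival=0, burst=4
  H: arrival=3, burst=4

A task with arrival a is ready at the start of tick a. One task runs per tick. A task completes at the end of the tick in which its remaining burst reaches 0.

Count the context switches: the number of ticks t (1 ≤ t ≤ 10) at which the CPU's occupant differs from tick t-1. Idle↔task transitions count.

t=0: L0/L1/L2 = F/-/- → run F
t=1: L0/L1/L2 = F/-/- → run F
t=2: L0/L1/L2 = -/F/- → run F
t=3: L0/L1/L2 = H/F/- → run H
t=4: L0/L1/L2 = H/F/- → run H
t=5: L0/L1/L2 = -/FH/- → run F
t=6: L0/L1/L2 = -/H/- → run H
t=7: L0/L1/L2 = -/H/- → run H
t=8: (idle)
t=9: (idle)
t=10: (idle)

context switches = 4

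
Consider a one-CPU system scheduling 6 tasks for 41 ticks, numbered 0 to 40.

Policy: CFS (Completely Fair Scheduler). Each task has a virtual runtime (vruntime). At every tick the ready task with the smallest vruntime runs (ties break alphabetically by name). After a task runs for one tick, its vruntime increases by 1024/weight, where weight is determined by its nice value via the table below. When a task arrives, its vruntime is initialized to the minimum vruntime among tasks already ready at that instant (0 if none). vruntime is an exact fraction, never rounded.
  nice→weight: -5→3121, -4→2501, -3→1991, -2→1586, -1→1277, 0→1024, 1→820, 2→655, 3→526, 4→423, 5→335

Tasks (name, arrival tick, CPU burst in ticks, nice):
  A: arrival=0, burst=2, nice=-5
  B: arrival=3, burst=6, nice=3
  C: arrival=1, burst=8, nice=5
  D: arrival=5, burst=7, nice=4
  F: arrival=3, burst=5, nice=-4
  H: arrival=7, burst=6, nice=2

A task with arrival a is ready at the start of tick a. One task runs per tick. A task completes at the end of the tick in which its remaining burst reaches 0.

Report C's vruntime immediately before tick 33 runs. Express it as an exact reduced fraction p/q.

vruntime(C, start of tick 33) = 22714368/1045535

t=0: vr[A=0] → run A
t=1: vr[A=1024/3121 C=1024/3121] → run A
t=2: vr[C=1024/3121] → run C
t=3: vr[B=3538944/1045535 C=3538944/1045535 F=3538944/1045535] → run B
t=4: vr[B=1466056192/274975705 C=3538944/1045535 F=3538944/1045535] → run C
t=5: vr[B=1466056192/274975705 C=6734848/1045535 D=3538944/1045535 F=3538944/1045535] → run D
t=6: vr[B=1466056192/274975705 C=6734848/1045535 D=2567601152/442261305 F=3538944/1045535] → run F
t=7: vr[B=1466056192/274975705 C=6734848/1045535 D=2567601152/442261305 F=9921526784/2614883035 H=9921526784/2614883035] → run F
t=8: vr[B=1466056192/274975705 C=6734848/1045535 D=2567601152/442261305 F=10992154624/2614883035 H=9921526784/2614883035] → run H
t=9: vr[B=1466056192/274975705 C=6734848/1045535 D=2567601152/442261305 F=10992154624/2614883035 H=1835248054272/342549677585] → run F
t=10: vr[B=1466056192/274975705 C=6734848/1045535 D=2567601152/442261305 F=12062782464/2614883035 H=1835248054272/342549677585] → run F
t=11: vr[B=1466056192/274975705 C=6734848/1045535 D=2567601152/442261305 F=13133410304/2614883035 H=1835248054272/342549677585] → run F
t=12: vr[B=1466056192/274975705 C=6734848/1045535 D=2567601152/442261305 H=1835248054272/342549677585] → run B
t=13: vr[B=2001370112/274975705 C=6734848/1045535 D=2567601152/442261305 H=1835248054272/342549677585] → run H
t=14: vr[B=2001370112/274975705 C=6734848/1045535 D=2567601152/442261305 H=474155219968/68509935517] → run D
t=15: vr[B=2001370112/274975705 C=6734848/1045535 D=3638228992/442261305 H=474155219968/68509935517] → run C
t=16: vr[B=2001370112/274975705 C=9930752/1045535 D=3638228992/442261305 H=474155219968/68509935517] → run H
t=17: vr[B=2001370112/274975705 C=9930752/1045535 D=3638228992/442261305 H=2906304145408/342549677585] → run B
t=18: vr[B=2536684032/274975705 C=9930752/1045535 D=3638228992/442261305 H=2906304145408/342549677585] → run D
t=19: vr[B=2536684032/274975705 C=9930752/1045535 D=1569618944/147420435 H=2906304145408/342549677585] → run H
t=20: vr[B=2536684032/274975705 C=9930752/1045535 D=1569618944/147420435 H=3441832190976/342549677585] → run B
t=21: vr[B=3071997952/274975705 C=9930752/1045535 D=1569618944/147420435 H=3441832190976/342549677585] → run C
t=22: vr[B=3071997952/274975705 C=13126656/1045535 D=1569618944/147420435 H=3441832190976/342549677585] → run H
t=23: vr[B=3071997952/274975705 C=13126656/1045535 D=1569618944/147420435 H=3977360236544/342549677585] → run D
t=24: vr[B=3071997952/274975705 C=13126656/1045535 D=5779484672/442261305 H=3977360236544/342549677585] → run B
t=25: vr[B=3607311872/274975705 C=13126656/1045535 D=5779484672/442261305 H=3977360236544/342549677585] → run H
t=26: vr[B=3607311872/274975705 C=13126656/1045535 D=5779484672/442261305] → run C
t=27: vr[B=3607311872/274975705 C=3264512/209107 D=5779484672/442261305] → run D
t=28: vr[B=3607311872/274975705 C=3264512/209107 D=6850112512/442261305] → run B
t=29: vr[C=3264512/209107 D=6850112512/442261305] → run D
t=30: vr[C=3264512/209107 D=2640246784/147420435] → run C
t=31: vr[C=19518464/1045535 D=2640246784/147420435] → run D
t=32: vr[C=19518464/1045535] → run C
t=33: vr[C=22714368/1045535] → run C
t=34: (idle)
t=35: (idle)
t=36: (idle)
t=37: (idle)
t=38: (idle)
t=39: (idle)
t=40: (idle)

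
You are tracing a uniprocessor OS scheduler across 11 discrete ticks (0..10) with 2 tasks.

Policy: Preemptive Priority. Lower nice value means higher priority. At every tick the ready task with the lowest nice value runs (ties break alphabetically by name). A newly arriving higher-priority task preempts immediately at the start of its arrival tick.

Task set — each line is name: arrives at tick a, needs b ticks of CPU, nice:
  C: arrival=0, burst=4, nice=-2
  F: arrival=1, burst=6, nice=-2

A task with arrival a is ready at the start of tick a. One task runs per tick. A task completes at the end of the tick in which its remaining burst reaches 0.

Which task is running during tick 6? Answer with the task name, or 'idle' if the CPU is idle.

running at tick 6 = F

t=0: ready={C} → run C
t=1: ready={C,F} → run C
t=2: ready={C,F} → run C
t=3: ready={C,F} → run C
t=4: ready={F} → run F
t=5: ready={F} → run F
t=6: ready={F} → run F
t=7: ready={F} → run F
t=8: ready={F} → run F
t=9: ready={F} → run F
t=10: (idle)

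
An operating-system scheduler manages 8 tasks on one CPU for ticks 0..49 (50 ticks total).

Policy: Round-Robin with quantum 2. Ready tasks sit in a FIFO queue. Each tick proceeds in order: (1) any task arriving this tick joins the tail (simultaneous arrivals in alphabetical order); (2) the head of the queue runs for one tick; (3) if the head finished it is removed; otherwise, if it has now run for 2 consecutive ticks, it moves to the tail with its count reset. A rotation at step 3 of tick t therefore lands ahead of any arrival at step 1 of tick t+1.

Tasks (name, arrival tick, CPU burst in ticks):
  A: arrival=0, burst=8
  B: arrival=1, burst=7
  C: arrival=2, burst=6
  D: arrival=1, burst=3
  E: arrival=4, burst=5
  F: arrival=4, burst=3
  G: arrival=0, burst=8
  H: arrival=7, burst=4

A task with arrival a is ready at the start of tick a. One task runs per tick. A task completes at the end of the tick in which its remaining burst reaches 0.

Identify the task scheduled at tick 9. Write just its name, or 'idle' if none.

running at tick 9 = A

t=0: queue=[A,G] q_used=0 → run A
t=1: queue=[A,G,B,D] q_used=1 → run A
t=2: queue=[G,B,D,A,C] q_used=0 → run G
t=3: queue=[G,B,D,A,C] q_used=1 → run G
t=4: queue=[B,D,A,C,G,E,F] q_used=0 → run B
t=5: queue=[B,D,A,C,G,E,F] q_used=1 → run B
t=6: queue=[D,A,C,G,E,F,B] q_used=0 → run D
t=7: queue=[D,A,C,G,E,F,B,H] q_used=1 → run D
t=8: queue=[A,C,G,E,F,B,H,D] q_used=0 → run A
t=9: queue=[A,C,G,E,F,B,H,D] q_used=1 → run A
t=10: queue=[C,G,E,F,B,H,D,A] q_used=0 → run C
t=11: queue=[C,G,E,F,B,H,D,A] q_used=1 → run C
t=12: queue=[G,E,F,B,H,D,A,C] q_used=0 → run G
t=13: queue=[G,E,F,B,H,D,A,C] q_used=1 → run G
t=14: queue=[E,F,B,H,D,A,C,G] q_used=0 → run E
t=15: queue=[E,F,B,H,D,A,C,G] q_used=1 → run E
t=16: queue=[F,B,H,D,A,C,G,E] q_used=0 → run F
t=17: queue=[F,B,H,D,A,C,G,E] q_used=1 → run F
t=18: queue=[B,H,D,A,C,G,E,F] q_used=0 → run B
t=19: queue=[B,H,D,A,C,G,E,F] q_used=1 → run B
t=20: queue=[H,D,A,C,G,E,F,B] q_used=0 → run H
t=21: queue=[H,D,A,C,G,E,F,B] q_used=1 → run H
t=22: queue=[D,A,C,G,E,F,B,H] q_used=0 → run D
t=23: queue=[A,C,G,E,F,B,H] q_used=0 → run A
t=24: queue=[A,C,G,E,F,B,H] q_used=1 → run A
t=25: queue=[C,G,E,F,B,H,A] q_used=0 → run C
t=26: queue=[C,G,E,F,B,H,A] q_used=1 → run C
t=27: queue=[G,E,F,B,H,A,C] q_used=0 → run G
t=28: queue=[G,E,F,B,H,A,C] q_used=1 → run G
t=29: queue=[E,F,B,H,A,C,G] q_used=0 → run E
t=30: queue=[E,F,B,H,A,C,G] q_used=1 → run E
t=31: queue=[F,B,H,A,C,G,E] q_used=0 → run F
t=32: queue=[B,H,A,C,G,E] q_used=0 → run B
t=33: queue=[B,H,A,C,G,E] q_used=1 → run B
t=34: queue=[H,A,C,G,E,B] q_used=0 → run H
t=35: queue=[H,A,C,G,E,B] q_used=1 → run H
t=36: queue=[A,C,G,E,B] q_used=0 → run A
t=37: queue=[A,C,G,E,B] q_used=1 → run A
t=38: queue=[C,G,E,B] q_used=0 → run C
t=39: queue=[C,G,E,B] q_used=1 → run C
t=40: queue=[G,E,B] q_used=0 → run G
t=41: queue=[G,E,B] q_used=1 → run G
t=42: queue=[E,B] q_used=0 → run E
t=43: queue=[B] q_used=0 → run B
t=44: (idle)
t=45: (idle)
t=46: (idle)
t=47: (idle)
t=48: (idle)
t=49: (idle)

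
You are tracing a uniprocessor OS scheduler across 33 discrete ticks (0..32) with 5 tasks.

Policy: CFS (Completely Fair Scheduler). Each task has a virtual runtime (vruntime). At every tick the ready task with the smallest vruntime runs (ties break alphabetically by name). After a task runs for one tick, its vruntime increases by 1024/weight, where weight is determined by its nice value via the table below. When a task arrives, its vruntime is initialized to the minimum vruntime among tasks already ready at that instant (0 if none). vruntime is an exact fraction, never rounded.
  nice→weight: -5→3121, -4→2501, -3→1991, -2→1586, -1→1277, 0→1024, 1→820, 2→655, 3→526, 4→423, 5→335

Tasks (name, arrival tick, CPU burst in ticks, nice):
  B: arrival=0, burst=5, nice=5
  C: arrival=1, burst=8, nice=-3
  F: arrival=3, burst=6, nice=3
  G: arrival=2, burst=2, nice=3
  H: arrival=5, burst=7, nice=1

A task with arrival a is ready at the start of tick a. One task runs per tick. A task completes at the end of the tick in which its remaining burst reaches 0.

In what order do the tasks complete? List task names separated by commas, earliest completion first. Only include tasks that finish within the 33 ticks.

completion order = G, C, H, B, F

t=0: vr[B=0] → run B
t=1: vr[B=1024/335 C=1024/335] → run B
t=2: vr[B=2048/335 C=1024/335 G=1024/335] → run C
t=3: vr[B=2048/335 C=2381824/666985 F=1024/335 G=1024/335] → run F
t=4: vr[B=2048/335 C=2381824/666985 F=440832/88105 G=1024/335] → run G
t=5: vr[B=2048/335 C=2381824/666985 F=440832/88105 G=440832/88105 H=2381824/666985] → run C
t=6: vr[B=2048/335 C=2724864/666985 F=440832/88105 G=440832/88105 H=2381824/666985] → run H
t=7: vr[B=2048/335 C=2724864/666985 F=440832/88105 G=440832/88105 H=131804416/27346385] → run C
t=8: vr[B=2048/335 C=3067904/666985 F=440832/88105 G=440832/88105 H=131804416/27346385] → run C
t=9: vr[B=2048/335 C=3410944/666985 F=440832/88105 G=440832/88105 H=131804416/27346385] → run H
t=10: vr[B=2048/335 C=3410944/666985 F=440832/88105 G=440832/88105 H=165954048/27346385] → run F
t=11: vr[B=2048/335 C=3410944/666985 F=612352/88105 G=440832/88105 H=165954048/27346385] → run G
t=12: vr[B=2048/335 C=3410944/666985 F=612352/88105 H=165954048/27346385] → run C
t=13: vr[B=2048/335 C=3753984/666985 F=612352/88105 H=165954048/27346385] → run C
t=14: vr[B=2048/335 C=4097024/666985 F=612352/88105 H=165954048/27346385] → run H
t=15: vr[B=2048/335 C=4097024/666985 F=612352/88105 H=40020736/5469277] → run B
t=16: vr[B=3072/335 C=4097024/666985 F=612352/88105 H=40020736/5469277] → run C
t=17: vr[B=3072/335 C=4440064/666985 F=612352/88105 H=40020736/5469277] → run C
t=18: vr[B=3072/335 F=612352/88105 H=40020736/5469277] → run F
t=19: vr[B=3072/335 F=783872/88105 H=40020736/5469277] → run H
t=20: vr[B=3072/335 F=783872/88105 H=234253312/27346385] → run H
t=21: vr[B=3072/335 F=783872/88105 H=268402944/27346385] → run F
t=22: vr[B=3072/335 F=955392/88105 H=268402944/27346385] → run B
t=23: vr[B=4096/335 F=955392/88105 H=268402944/27346385] → run H
t=24: vr[B=4096/335 F=955392/88105 H=302552576/27346385] → run F
t=25: vr[B=4096/335 F=1126912/88105 H=302552576/27346385] → run H
t=26: vr[B=4096/335 F=1126912/88105] → run B
t=27: vr[F=1126912/88105] → run F
t=28: (idle)
t=29: (idle)
t=30: (idle)
t=31: (idle)
t=32: (idle)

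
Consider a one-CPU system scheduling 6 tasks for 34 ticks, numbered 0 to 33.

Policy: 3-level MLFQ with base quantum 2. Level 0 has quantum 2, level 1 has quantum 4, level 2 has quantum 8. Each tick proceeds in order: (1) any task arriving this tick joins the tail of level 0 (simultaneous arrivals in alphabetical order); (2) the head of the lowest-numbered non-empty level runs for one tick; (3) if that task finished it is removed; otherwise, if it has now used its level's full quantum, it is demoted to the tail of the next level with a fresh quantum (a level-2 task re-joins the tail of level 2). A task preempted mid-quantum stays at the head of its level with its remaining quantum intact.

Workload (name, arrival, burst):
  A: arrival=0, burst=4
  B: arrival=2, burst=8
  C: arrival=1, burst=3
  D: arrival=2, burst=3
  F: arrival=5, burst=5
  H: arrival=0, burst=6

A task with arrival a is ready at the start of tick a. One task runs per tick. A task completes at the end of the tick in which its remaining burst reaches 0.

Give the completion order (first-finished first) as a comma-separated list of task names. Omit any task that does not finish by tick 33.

completion order = A, H, C, D, F, B

t=0: L0/L1/L2 = AH/-/- → run A
t=1: L0/L1/L2 = AHC/-/- → run A
t=2: L0/L1/L2 = HCBD/A/- → run H
t=3: L0/L1/L2 = HCBD/A/- → run H
t=4: L0/L1/L2 = CBD/AH/- → run C
t=5: L0/L1/L2 = CBDF/AH/- → run C
t=6: L0/L1/L2 = BDF/AHC/- → run B
t=7: L0/L1/L2 = BDF/AHC/- → run B
t=8: L0/L1/L2 = DF/AHCB/- → run D
t=9: L0/L1/L2 = DF/AHCB/- → run D
t=10: L0/L1/L2 = F/AHCBD/- → run F
t=11: L0/L1/L2 = F/AHCBD/- → run F
t=12: L0/L1/L2 = -/AHCBDF/- → run A
t=13: L0/L1/L2 = -/AHCBDF/- → run A
t=14: L0/L1/L2 = -/HCBDF/- → run H
t=15: L0/L1/L2 = -/HCBDF/- → run H
t=16: L0/L1/L2 = -/HCBDF/- → run H
t=17: L0/L1/L2 = -/HCBDF/- → run H
t=18: L0/L1/L2 = -/CBDF/- → run C
t=19: L0/L1/L2 = -/BDF/- → run B
t=20: L0/L1/L2 = -/BDF/- → run B
t=21: L0/L1/L2 = -/BDF/- → run B
t=22: L0/L1/L2 = -/BDF/- → run B
t=23: L0/L1/L2 = -/DF/B → run D
t=24: L0/L1/L2 = -/F/B → run F
t=25: L0/L1/L2 = -/F/B → run F
t=26: L0/L1/L2 = -/F/B → run F
t=27: L0/L1/L2 = -/-/B → run B
t=28: L0/L1/L2 = -/-/B → run B
t=29: (idle)
t=30: (idle)
t=31: (idle)
t=32: (idle)
t=33: (idle)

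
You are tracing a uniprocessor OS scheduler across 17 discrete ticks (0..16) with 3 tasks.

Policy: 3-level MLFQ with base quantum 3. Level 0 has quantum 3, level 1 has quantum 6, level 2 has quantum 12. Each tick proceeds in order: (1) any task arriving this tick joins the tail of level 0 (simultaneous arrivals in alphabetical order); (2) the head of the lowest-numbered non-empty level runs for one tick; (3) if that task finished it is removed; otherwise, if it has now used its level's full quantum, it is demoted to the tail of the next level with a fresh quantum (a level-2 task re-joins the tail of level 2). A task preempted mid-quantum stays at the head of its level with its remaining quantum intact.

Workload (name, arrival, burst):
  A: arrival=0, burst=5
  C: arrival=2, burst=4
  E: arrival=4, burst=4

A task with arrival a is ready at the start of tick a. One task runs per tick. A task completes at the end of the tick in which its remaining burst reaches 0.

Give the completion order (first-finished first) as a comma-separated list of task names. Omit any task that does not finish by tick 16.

completion order = A, C, E

t=0: L0/L1/L2 = A/-/- → run A
t=1: L0/L1/L2 = A/-/- → run A
t=2: L0/L1/L2 = AC/-/- → run A
t=3: L0/L1/L2 = C/A/- → run C
t=4: L0/L1/L2 = CE/A/- → run C
t=5: L0/L1/L2 = CE/A/- → run C
t=6: L0/L1/L2 = E/AC/- → run E
t=7: L0/L1/L2 = E/AC/- → run E
t=8: L0/L1/L2 = E/AC/- → run E
t=9: L0/L1/L2 = -/ACE/- → run A
t=10: L0/L1/L2 = -/ACE/- → run A
t=11: L0/L1/L2 = -/CE/- → run C
t=12: L0/L1/L2 = -/E/- → run E
t=13: (idle)
t=14: (idle)
t=15: (idle)
t=16: (idle)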